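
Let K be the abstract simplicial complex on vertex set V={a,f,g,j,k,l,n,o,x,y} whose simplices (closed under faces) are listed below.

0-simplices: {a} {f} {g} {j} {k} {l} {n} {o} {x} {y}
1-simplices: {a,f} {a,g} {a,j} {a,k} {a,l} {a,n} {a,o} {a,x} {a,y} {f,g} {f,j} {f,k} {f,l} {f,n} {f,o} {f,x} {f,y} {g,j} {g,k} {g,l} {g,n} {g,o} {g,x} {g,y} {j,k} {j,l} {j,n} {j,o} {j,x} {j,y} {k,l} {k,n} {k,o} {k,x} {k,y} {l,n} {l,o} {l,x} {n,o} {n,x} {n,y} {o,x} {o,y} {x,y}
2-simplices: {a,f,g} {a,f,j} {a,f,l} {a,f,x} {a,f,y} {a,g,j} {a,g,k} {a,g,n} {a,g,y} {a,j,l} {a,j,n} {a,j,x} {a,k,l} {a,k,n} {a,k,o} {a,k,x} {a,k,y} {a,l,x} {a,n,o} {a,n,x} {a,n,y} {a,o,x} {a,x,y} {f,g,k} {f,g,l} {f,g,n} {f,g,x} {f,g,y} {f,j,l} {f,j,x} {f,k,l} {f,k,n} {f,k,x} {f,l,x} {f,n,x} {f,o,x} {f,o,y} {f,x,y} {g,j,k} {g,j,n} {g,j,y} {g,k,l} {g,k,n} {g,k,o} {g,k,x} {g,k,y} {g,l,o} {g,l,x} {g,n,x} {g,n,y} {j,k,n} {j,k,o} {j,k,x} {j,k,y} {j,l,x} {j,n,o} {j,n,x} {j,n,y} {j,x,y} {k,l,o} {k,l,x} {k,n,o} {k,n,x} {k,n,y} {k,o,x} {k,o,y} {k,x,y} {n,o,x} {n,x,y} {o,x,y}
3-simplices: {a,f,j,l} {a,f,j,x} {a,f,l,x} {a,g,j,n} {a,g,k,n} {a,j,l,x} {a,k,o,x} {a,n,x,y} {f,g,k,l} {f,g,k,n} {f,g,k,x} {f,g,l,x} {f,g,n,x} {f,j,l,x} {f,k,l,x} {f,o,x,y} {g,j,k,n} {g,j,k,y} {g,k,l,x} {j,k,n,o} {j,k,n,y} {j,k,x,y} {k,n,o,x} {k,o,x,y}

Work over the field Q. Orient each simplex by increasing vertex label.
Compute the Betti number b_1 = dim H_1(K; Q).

n_0=10 n_1=44 n_2=70 n_3=24  [Q]
∂1: piv[af,ag,aj,ak,al,an,ao,ax,ay] rk=9  ker:fg,fj,fk,fl,fn,fo,fx,fy,gj,gk,gl,gn,go,gx,gy,jk,jl,jn,jo,jx,jy,kl,kn,ko,kx,ky,ln,lo,lx,no,nx,ny,ox,oy,xy
∂2: piv[afg,afj,afl,afx,afy,agj,agk,agn,agy,ajl,ajn,ajx,akl,akn,ako,akx,aky,alx,ano,anx,any,aox,axy,fgk,fgl,fgn,fgx,fox,foy,gjk,gjy,gko,glo,jko] rk=34  ker:fgy,fjl,fjx,fkl,fkn,fkx,flx,fnx,fxy,gjn,gkl,gkn,gkx,gky,glx,gnx,gny,jkn,jkx,jky,jlx,jno,jnx,jny,jxy,klo,klx,kno,knx,kny,kox,koy,kxy,nox,nxy,oxy
∂3: piv[afjl,afjx,aflx,agjn,agkn,ajlx,akox,anxy,fgkl,fgkn,fgkx,fglx,fgnx,fklx,foxy,gjkn,gjky,jkno,jkny,jkxy,knox,koxy] rk=22  ker:fjlx,gklx
b_1=(44−9)−34=1

b_1=1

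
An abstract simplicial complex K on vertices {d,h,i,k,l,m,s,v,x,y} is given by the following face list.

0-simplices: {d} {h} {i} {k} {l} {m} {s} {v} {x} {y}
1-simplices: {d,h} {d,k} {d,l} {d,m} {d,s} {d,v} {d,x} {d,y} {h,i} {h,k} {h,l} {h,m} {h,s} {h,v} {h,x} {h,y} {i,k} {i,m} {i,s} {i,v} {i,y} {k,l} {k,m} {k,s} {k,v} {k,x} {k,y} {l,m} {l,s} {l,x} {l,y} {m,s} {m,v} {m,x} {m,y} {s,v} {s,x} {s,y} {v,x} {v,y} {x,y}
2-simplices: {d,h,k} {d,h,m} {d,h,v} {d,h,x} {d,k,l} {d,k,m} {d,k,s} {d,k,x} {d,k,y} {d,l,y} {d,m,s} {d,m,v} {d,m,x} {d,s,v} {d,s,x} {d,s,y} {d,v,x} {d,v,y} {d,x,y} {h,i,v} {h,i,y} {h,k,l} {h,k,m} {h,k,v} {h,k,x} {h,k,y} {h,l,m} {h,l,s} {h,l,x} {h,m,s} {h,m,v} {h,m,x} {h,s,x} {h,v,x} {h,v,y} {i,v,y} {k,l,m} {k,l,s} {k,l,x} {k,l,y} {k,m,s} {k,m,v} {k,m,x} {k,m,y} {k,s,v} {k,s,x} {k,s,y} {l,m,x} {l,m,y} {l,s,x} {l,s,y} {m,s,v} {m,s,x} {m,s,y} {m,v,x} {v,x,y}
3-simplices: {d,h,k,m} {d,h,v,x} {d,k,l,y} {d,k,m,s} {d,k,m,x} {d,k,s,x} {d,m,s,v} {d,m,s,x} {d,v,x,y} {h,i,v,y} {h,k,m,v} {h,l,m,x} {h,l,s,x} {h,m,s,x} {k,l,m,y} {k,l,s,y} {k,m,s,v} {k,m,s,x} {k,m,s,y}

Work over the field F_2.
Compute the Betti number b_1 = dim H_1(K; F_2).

b_1=3

n_0=10 n_1=41 n_2=56 n_3=19  [Z2]
∂1: piv[dh,dk,dl,dm,ds,dv,dx,dy,hi] rk=9  ker:hk,hl,hm,hs,hv,hx,hy,ik,im,is,iv,iy,kl,km,ks,kv,kx,ky,lm,ls,lx,ly,ms,mv,mx,my,sv,sx,sy,vx,vy,xy
∂2: piv[dhk,dhm,dhv,dhx,dkl,dkm,dks,dkx,dky,dly,dms,dmv,dmx,dsv,dsx,dsy,dvx,dvy,dxy,hiv,hiy,hkl,hkv,hky,hlm,hls,hlx,hms,kmy] rk=29  ker:hkm,hkx,hmv,hmx,hsx,hvx,hvy,ivy,klm,kls,klx,kly,kms,kmv,kmx,ksv,ksx,ksy,lmx,lmy,lsx,lsy,msv,msx,msy,mvx,vxy
∂3: piv[dhkm,dhvx,dkly,dkms,dkmx,dksx,dmsv,dmsx,dvxy,hivy,hkmv,hlmx,hlsx,hmsx,klmy,klsy,kmsv,kmsy] rk=18  ker:kmsx
b_1=(41−9)−29=3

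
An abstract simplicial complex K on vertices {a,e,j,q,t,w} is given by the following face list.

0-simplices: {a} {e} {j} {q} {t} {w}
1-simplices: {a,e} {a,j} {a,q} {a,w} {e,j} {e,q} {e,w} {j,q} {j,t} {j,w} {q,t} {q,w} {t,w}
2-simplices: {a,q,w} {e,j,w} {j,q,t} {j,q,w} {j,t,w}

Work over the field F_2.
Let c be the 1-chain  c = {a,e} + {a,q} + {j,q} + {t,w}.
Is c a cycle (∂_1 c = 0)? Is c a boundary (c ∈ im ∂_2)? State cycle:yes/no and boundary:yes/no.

n_0=6 n_1=13 n_2=5  [Z2]
∂1: piv[ae,aj,aq,aw,jt] rk=5  ker:ej,eq,ew,jq,jw,qt,qw,tw
∂2: piv[aqw,ejw,jqt,jqw,jtw] rk=5
∂1c = {e} + {j} + {t} + {w}

cycle:no boundary:no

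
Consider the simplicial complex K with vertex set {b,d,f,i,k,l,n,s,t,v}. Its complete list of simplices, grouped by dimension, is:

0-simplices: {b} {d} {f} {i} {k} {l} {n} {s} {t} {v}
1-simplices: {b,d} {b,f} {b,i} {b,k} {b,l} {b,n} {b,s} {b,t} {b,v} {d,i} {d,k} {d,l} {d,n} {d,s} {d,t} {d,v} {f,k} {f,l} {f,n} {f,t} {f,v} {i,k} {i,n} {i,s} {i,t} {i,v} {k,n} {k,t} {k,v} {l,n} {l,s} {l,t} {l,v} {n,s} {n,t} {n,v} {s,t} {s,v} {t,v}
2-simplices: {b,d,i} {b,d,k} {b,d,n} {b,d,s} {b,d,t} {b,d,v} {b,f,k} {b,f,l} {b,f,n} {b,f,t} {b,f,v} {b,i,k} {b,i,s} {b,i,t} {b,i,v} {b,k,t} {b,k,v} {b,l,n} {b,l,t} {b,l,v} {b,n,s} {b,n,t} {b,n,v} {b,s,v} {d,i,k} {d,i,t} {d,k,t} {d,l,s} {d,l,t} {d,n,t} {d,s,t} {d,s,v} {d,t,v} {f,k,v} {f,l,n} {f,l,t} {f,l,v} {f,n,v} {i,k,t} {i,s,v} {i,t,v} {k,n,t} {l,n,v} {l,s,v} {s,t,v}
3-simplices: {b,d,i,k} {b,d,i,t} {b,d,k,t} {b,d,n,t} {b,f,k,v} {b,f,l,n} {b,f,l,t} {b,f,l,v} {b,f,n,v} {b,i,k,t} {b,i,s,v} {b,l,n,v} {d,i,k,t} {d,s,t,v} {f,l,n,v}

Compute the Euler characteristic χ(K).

n_0=10 n_1=39 n_2=45 n_3=15
χ=+10−39+45−15=1

χ(K)=1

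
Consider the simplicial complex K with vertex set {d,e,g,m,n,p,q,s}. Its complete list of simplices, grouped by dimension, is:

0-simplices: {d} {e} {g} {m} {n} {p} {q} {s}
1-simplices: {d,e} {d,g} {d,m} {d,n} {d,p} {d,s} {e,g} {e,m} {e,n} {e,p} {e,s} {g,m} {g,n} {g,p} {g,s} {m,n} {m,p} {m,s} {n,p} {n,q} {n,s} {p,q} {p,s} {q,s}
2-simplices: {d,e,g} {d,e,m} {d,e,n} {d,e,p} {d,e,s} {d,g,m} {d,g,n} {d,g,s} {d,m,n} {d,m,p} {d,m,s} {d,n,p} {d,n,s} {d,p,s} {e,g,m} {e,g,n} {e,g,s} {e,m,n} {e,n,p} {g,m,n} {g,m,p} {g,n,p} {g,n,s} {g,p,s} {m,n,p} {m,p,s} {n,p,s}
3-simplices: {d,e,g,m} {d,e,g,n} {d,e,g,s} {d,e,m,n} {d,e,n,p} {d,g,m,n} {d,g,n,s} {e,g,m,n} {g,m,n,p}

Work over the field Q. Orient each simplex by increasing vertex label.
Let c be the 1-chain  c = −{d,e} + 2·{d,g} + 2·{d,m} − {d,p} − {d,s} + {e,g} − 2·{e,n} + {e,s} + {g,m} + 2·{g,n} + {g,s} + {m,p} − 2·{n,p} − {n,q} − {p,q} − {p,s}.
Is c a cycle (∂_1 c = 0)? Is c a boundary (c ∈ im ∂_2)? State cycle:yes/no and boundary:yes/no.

cycle:no boundary:no

n_0=8 n_1=24 n_2=27 n_3=9  [Q]
∂1: piv[de,dg,dm,dn,dp,ds,nq] rk=7  ker:eg,em,en,ep,es,gm,gn,gp,gs,mn,mp,ms,np,ns,pq,ps,qs
∂2: piv[deg,dem,den,dep,des,dgm,dgn,dgs,dmn,dmp,dms,dnp,dns,dps,gmp] rk=15  ker:egm,egn,egs,emn,enp,gmn,gnp,gns,gps,mnp,mps,nps
∂3: piv[degm,degn,degs,demn,denp,dgmn,dgns,gmnp] rk=8  ker:egmn
∂1c = −{d} − {e} − {g} + 2·{m} + 3·{n} − 2·{q}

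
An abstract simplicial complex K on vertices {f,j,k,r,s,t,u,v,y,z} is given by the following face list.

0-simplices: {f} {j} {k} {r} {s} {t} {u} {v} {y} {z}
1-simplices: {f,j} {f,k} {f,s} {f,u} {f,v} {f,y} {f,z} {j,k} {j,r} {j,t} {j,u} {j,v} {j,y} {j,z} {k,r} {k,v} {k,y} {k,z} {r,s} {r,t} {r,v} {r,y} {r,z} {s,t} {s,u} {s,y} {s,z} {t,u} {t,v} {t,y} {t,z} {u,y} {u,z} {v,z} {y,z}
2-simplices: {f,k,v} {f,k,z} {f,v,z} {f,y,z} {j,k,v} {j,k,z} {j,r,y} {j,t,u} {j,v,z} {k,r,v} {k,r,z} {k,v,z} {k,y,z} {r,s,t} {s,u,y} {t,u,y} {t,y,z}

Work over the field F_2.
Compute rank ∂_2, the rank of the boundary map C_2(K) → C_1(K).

n_0=10 n_1=35 n_2=17  [Z2]
∂1: piv[fj,fk,fs,fu,fv,fy,fz,jr,jt] rk=9  ker:jk,ju,jv,jy,jz,kr,kv,ky,kz,rs,rt,rv,ry,rz,st,su,sy,sz,tu,tv,ty,tz,uy,uz,vz,yz
∂2: piv[fkv,fkz,fvz,fyz,jkv,jkz,jry,jtu,krv,krz,kyz,rst,suy,tuy,tyz] rk=15  ker:jvz,kvz
rk∂_2=15

rank∂_2=15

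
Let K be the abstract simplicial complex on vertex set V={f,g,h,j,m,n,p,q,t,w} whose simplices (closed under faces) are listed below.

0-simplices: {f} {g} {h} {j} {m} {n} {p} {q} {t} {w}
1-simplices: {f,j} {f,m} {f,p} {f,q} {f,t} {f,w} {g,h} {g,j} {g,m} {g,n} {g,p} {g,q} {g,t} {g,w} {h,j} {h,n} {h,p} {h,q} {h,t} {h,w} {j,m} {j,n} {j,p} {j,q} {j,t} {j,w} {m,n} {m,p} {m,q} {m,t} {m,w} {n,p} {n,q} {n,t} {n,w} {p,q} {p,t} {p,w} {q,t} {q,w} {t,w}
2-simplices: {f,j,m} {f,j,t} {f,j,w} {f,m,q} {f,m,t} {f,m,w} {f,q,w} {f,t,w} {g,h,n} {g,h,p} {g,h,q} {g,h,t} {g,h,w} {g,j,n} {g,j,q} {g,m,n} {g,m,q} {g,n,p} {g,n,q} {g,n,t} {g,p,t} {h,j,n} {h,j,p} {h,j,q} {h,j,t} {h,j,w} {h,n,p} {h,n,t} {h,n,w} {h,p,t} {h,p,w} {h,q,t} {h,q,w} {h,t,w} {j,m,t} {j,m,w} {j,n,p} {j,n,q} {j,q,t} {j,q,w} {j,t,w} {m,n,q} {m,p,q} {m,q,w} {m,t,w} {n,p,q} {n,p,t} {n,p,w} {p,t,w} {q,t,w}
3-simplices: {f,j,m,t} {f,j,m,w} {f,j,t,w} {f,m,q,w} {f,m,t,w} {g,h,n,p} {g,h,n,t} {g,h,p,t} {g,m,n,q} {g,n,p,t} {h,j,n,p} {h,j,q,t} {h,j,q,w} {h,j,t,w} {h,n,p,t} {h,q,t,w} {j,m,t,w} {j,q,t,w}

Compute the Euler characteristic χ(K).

n_0=10 n_1=41 n_2=50 n_3=18
χ=+10−41+50−18=1

χ(K)=1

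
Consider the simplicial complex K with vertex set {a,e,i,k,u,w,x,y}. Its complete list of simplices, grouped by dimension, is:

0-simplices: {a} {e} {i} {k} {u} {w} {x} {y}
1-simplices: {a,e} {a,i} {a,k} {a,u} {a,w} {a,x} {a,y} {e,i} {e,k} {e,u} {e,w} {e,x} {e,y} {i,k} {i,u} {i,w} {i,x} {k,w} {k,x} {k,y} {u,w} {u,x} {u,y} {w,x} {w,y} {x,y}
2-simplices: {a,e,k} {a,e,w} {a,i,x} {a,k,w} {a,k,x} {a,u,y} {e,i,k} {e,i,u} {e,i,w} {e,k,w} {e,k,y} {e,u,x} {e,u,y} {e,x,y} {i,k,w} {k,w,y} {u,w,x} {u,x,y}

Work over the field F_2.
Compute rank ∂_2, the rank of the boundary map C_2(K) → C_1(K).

n_0=8 n_1=26 n_2=18  [Z2]
∂1: piv[ae,ai,ak,au,aw,ax,ay] rk=7  ker:ei,ek,eu,ew,ex,ey,ik,iu,iw,ix,kw,kx,ky,uw,ux,uy,wx,wy,xy
∂2: piv[aek,aew,aix,akw,akx,auy,eik,eiu,eiw,eky,eux,euy,exy,kwy,uwx] rk=15  ker:ekw,ikw,uxy
rk∂_2=15

rank∂_2=15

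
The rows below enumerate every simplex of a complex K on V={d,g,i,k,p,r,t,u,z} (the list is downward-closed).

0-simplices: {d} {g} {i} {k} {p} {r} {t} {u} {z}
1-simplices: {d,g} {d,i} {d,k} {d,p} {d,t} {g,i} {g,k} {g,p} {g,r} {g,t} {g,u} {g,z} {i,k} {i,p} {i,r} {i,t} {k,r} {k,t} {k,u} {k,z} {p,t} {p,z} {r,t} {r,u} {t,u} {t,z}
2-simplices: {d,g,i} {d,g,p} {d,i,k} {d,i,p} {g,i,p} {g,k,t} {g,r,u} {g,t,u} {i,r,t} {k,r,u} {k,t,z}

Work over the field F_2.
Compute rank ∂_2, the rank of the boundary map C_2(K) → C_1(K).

rank∂_2=10

n_0=9 n_1=26 n_2=11  [Z2]
∂1: piv[dg,di,dk,dp,dt,gr,gu,gz] rk=8  ker:gi,gk,gp,gt,ik,ip,ir,it,kr,kt,ku,kz,pt,pz,rt,ru,tu,tz
∂2: piv[dgi,dgp,dik,dip,gkt,gru,gtu,irt,kru,ktz] rk=10  ker:gip
rk∂_2=10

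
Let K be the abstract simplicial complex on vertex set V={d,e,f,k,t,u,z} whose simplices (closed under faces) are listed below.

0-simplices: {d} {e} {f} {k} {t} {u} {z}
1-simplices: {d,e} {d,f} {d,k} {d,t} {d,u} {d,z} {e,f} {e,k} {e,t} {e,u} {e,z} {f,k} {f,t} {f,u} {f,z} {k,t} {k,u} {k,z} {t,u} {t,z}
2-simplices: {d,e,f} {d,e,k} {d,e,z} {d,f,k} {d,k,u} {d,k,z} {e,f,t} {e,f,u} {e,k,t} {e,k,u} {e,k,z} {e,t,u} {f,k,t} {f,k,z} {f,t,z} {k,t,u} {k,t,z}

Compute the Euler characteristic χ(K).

n_0=7 n_1=20 n_2=17
χ=+7−20+17=4

χ(K)=4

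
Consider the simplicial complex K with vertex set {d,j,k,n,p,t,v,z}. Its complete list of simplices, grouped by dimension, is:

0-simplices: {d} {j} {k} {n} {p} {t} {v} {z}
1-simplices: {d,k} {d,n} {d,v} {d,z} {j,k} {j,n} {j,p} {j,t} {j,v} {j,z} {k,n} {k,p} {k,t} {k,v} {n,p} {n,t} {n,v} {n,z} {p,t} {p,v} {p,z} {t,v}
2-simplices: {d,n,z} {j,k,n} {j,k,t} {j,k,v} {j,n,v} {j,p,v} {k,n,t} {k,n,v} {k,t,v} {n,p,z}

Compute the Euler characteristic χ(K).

n_0=8 n_1=22 n_2=10
χ=+8−22+10=-4

χ(K)=-4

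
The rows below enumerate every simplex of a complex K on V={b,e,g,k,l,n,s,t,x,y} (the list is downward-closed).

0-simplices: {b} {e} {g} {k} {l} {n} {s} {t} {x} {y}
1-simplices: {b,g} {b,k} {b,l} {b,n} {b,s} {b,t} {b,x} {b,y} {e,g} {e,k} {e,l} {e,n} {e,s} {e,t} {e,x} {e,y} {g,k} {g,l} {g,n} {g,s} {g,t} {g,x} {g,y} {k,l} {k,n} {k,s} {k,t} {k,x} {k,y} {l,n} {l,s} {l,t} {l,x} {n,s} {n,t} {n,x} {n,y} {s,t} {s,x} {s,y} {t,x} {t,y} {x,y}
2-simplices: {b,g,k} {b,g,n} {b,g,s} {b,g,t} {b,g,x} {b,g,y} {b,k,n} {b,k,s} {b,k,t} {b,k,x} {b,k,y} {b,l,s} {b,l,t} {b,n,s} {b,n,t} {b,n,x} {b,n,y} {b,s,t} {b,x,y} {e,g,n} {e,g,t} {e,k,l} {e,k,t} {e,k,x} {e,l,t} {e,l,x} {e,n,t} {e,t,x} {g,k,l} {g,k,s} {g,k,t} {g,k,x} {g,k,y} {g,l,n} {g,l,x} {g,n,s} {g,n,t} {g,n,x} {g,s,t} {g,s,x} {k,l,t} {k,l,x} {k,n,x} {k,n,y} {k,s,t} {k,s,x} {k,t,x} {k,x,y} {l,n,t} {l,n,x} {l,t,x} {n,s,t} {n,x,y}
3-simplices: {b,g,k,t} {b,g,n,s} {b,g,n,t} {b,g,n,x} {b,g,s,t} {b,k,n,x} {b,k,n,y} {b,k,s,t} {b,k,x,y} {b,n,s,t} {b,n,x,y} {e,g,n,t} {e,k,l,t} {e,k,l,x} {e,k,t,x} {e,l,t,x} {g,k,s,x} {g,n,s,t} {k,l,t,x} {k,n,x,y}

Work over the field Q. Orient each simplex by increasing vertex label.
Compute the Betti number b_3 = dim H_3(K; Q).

b_3=3

n_0=10 n_1=43 n_2=53 n_3=20  [Q]
∂1: piv[bg,bk,bl,bn,bs,bt,bx,by,eg] rk=9  ker:ek,el,en,es,et,ex,ey,gk,gl,gn,gs,gt,gx,gy,kl,kn,ks,kt,kx,ky,ln,ls,lt,lx,ns,nt,nx,ny,st,sx,sy,tx,ty,xy
∂2: piv[bgk,bgn,bgs,bgt,bgx,bgy,bkn,bks,bkt,bkx,bky,bls,blt,bns,bnt,bnx,bny,bst,bxy,egn,egt,ekl,ekt,ekx,elt,elx,etx,gkl,gln,gsx] rk=30  ker:ent,gks,gkt,gkx,gky,glx,gns,gnt,gnx,gst,klt,klx,knx,kny,kst,ksx,ktx,kxy,lnt,lnx,ltx,nst,nxy
∂3: piv[bgkt,bgns,bgnt,bgnx,bgst,bknx,bkny,bkst,bkxy,bnst,bnxy,egnt,eklt,eklx,ektx,eltx,gksx] rk=17  ker:gnst,kltx,knxy
b_3=(20−17)−0=3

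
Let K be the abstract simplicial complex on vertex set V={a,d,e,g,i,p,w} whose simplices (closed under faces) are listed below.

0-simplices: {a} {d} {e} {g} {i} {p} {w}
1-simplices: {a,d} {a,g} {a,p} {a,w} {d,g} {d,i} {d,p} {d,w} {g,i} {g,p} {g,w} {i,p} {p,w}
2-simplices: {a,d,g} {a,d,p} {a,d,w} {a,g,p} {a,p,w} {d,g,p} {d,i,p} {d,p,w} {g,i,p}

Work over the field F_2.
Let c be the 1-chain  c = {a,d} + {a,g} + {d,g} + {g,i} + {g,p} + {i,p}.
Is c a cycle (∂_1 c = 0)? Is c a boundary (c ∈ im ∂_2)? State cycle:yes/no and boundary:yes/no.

cycle:yes boundary:yes

n_0=7 n_1=13 n_2=9  [Z2]
∂1: piv[ad,ag,ap,aw,di] rk=5  ker:dg,dp,dw,gi,gp,gw,ip,pw
∂2: piv[adg,adp,adw,agp,apw,dip,gip] rk=7  ker:dgp,dpw
∂1c = 0
c vs im∂2: reduces to 0 ⇒ boundary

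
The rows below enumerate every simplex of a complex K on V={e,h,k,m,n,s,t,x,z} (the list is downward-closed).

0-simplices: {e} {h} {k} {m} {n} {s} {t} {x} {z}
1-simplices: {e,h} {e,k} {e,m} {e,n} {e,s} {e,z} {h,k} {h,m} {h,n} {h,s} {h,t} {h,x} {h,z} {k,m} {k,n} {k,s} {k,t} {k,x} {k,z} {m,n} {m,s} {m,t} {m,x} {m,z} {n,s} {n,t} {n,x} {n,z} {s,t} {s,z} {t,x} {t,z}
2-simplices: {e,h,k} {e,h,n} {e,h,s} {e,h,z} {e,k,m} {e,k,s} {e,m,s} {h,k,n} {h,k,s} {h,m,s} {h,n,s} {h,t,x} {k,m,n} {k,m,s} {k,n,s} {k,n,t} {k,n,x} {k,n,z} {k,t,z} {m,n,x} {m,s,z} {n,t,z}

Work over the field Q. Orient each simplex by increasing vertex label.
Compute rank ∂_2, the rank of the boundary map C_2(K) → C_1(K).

n_0=9 n_1=32 n_2=22  [Q]
∂1: piv[eh,ek,em,en,es,ez,ht,hx] rk=8  ker:hk,hm,hn,hs,hz,km,kn,ks,kt,kx,kz,mn,ms,mt,mx,mz,ns,nt,nx,nz,st,sz,tx,tz
∂2: piv[ehk,ehn,ehs,ehz,ekm,eks,ems,hkn,hms,hns,htx,kmn,knt,knx,knz,ktz,mnx,msz] rk=18  ker:hks,kms,kns,ntz
rk∂_2=18

rank∂_2=18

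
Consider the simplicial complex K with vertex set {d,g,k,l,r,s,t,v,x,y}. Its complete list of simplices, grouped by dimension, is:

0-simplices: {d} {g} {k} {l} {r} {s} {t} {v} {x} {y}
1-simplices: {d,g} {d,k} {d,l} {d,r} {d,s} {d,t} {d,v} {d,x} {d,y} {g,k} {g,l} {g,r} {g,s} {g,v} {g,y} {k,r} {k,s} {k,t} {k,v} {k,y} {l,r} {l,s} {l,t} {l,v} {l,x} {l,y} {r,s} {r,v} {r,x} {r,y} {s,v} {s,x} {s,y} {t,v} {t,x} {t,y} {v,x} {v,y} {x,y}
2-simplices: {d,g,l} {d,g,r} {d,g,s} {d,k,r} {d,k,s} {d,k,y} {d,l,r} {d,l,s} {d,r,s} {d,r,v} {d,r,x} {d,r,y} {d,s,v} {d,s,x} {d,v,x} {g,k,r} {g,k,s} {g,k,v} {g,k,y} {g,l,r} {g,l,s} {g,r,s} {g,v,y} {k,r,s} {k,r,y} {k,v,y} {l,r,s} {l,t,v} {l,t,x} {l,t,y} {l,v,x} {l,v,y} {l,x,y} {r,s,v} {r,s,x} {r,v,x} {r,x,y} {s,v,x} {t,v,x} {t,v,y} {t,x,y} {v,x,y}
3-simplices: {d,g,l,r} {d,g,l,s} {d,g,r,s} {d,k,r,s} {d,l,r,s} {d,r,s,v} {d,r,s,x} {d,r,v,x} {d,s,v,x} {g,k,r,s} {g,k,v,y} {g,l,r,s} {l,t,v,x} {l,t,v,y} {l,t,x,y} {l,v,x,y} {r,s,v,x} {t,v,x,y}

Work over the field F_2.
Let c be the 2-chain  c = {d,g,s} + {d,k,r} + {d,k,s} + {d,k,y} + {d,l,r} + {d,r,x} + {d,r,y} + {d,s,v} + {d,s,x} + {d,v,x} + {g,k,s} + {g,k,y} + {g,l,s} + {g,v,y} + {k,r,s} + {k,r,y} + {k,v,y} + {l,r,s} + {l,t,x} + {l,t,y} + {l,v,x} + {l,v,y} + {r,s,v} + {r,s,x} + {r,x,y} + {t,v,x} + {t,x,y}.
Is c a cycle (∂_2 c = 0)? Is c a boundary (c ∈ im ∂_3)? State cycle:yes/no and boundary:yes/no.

n_0=10 n_1=39 n_2=42 n_3=18  [Z2]
∂1: piv[dg,dk,dl,dr,ds,dt,dv,dx,dy] rk=9  ker:gk,gl,gr,gs,gv,gy,kr,ks,kt,kv,ky,lr,ls,lt,lv,lx,ly,rs,rv,rx,ry,sv,sx,sy,tv,tx,ty,vx,vy,xy
∂2: piv[dgl,dgr,dgs,dkr,dks,dky,dlr,dls,drs,drv,drx,dry,dsv,dsx,dvx,gkr,gkv,gky,gvy,ltv,ltx,lty,lvx,lvy,lxy,rxy] rk=26  ker:gks,glr,gls,grs,krs,kry,kvy,lrs,rsv,rsx,rvx,svx,tvx,tvy,txy,vxy
∂3: piv[dglr,dgls,dgrs,dkrs,dlrs,drsv,drsx,drvx,dsvx,gkrs,gkvy,ltvx,ltvy,ltxy,lvxy] rk=15  ker:glrs,rsvx,tvxy
∂2c = {d,g} + {d,k} + {d,l} + {d,x} + {g,l} + {g,s} + {g,v} + {k,r} + {k,s} + {k,v} + {r,v} + {r,x} + {r,y} + {t,v} + {t,x} + {v,x} + {v,y}

cycle:no boundary:no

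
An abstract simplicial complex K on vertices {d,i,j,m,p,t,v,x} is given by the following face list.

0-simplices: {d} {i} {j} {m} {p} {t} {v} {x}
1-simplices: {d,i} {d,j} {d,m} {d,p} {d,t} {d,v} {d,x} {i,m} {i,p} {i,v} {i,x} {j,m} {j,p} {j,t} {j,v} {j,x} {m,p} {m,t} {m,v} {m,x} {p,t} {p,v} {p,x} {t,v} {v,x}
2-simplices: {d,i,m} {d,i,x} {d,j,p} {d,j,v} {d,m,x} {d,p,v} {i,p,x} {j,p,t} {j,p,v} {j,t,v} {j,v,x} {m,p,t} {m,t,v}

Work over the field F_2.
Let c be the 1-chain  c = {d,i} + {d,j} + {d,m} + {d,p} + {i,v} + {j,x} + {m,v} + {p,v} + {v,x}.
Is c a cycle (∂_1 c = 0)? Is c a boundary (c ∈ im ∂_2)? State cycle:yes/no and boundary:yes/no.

n_0=8 n_1=25 n_2=13  [Z2]
∂1: piv[di,dj,dm,dp,dt,dv,dx] rk=7  ker:im,ip,iv,ix,jm,jp,jt,jv,jx,mp,mt,mv,mx,pt,pv,px,tv,vx
∂2: piv[dim,dix,djp,djv,dmx,dpv,ipx,jpt,jtv,jvx,mpt,mtv] rk=12  ker:jpv
∂1c = 0
c vs im∂2: residual ≠ 0 ⇒ not boundary

cycle:yes boundary:no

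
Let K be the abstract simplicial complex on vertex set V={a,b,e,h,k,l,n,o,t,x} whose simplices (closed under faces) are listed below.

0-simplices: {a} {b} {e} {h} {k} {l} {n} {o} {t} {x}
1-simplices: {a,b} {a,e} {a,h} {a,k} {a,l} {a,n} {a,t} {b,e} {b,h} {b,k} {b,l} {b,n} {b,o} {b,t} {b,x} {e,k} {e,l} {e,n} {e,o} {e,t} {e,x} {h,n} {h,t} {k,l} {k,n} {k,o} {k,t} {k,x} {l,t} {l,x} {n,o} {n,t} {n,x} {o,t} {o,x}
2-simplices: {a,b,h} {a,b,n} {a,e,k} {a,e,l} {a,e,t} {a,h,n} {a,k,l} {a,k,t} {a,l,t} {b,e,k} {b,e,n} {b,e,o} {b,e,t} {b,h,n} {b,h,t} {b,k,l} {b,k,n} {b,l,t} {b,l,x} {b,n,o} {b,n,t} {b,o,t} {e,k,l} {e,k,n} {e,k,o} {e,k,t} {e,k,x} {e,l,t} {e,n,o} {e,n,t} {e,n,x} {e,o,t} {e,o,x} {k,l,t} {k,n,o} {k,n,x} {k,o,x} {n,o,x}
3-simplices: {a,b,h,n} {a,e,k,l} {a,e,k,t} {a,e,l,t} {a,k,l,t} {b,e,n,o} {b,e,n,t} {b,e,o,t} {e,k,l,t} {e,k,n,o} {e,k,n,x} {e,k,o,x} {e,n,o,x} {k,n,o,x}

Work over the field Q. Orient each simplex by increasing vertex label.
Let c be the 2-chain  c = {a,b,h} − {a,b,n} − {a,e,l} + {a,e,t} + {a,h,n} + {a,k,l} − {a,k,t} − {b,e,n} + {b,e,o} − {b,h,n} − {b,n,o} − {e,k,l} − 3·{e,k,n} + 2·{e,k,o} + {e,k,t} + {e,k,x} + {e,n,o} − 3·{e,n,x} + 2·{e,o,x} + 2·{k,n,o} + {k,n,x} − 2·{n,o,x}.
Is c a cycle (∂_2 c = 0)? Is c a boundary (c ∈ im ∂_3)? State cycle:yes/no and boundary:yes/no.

cycle:yes boundary:yes

n_0=10 n_1=35 n_2=38 n_3=14  [Q]
∂1: piv[ab,ae,ah,ak,al,an,at,bo,bx] rk=9  ker:be,bh,bk,bl,bn,bt,ek,el,en,eo,et,ex,hn,ht,kl,kn,ko,kt,kx,lt,lx,no,nt,nx,ot,ox
∂2: piv[abh,abn,aek,ael,aet,ahn,akl,akt,alt,bek,ben,beo,bet,bht,bkl,bkn,blx,bno,bnt,bot,eko,ekx,enx,eox] rk=24  ker:bhn,blt,ekl,ekn,ekt,elt,eno,ent,eot,klt,kno,knx,kox,nox
∂3: piv[abhn,aekl,aekt,aelt,aklt,beno,bent,beot,ekno,eknx,ekox,enox] rk=12  ker:eklt,knox
∂2c = 0
c vs im∂3: reduces to 0 ⇒ boundary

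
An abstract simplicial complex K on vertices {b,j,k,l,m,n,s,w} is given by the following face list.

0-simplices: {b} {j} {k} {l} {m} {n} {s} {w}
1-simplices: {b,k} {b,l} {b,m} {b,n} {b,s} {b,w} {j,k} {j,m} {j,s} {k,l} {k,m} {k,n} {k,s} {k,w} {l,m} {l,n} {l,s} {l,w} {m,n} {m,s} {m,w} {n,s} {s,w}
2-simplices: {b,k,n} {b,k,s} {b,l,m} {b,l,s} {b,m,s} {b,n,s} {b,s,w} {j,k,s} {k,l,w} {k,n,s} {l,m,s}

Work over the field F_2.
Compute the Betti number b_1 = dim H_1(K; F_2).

b_1=7

n_0=8 n_1=23 n_2=11  [Z2]
∂1: piv[bk,bl,bm,bn,bs,bw,jk] rk=7  ker:jm,js,kl,km,kn,ks,kw,lm,ln,ls,lw,mn,ms,mw,ns,sw
∂2: piv[bkn,bks,blm,bls,bms,bns,bsw,jks,klw] rk=9  ker:kns,lms
b_1=(23−7)−9=7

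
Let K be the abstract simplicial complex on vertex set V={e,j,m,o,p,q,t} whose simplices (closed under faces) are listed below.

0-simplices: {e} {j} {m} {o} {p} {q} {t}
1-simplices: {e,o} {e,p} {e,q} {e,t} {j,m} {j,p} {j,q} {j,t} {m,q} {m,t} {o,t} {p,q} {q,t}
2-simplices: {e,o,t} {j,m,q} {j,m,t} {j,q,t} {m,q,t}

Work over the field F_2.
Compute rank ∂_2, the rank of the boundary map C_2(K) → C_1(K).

rank∂_2=4

n_0=7 n_1=13 n_2=5  [Z2]
∂1: piv[eo,ep,eq,et,jm,jp] rk=6  ker:jq,jt,mq,mt,ot,pq,qt
∂2: piv[eot,jmq,jmt,jqt] rk=4  ker:mqt
rk∂_2=4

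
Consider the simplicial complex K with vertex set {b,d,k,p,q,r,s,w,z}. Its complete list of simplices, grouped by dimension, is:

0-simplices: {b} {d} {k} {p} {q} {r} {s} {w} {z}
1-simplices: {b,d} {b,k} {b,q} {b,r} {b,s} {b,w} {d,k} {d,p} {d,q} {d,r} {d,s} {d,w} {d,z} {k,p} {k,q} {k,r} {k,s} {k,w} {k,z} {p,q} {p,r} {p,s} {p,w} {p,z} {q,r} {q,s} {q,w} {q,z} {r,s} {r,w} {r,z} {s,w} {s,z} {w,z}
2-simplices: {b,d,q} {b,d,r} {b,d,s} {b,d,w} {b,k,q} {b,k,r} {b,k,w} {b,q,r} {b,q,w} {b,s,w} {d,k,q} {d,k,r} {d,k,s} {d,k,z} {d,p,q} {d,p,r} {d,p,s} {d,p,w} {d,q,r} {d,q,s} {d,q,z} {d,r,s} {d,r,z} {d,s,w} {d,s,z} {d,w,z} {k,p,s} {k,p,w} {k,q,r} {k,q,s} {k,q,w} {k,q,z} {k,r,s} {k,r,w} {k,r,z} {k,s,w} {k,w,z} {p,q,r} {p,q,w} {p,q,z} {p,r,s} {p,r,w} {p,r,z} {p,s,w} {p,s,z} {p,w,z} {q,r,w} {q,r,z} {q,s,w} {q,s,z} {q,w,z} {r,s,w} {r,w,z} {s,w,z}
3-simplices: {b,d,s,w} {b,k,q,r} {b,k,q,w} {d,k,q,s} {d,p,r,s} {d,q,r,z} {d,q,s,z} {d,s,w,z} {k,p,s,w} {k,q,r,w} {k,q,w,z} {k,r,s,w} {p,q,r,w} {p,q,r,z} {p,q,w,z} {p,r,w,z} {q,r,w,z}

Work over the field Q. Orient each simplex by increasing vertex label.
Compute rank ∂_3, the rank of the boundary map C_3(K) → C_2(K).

rank∂_3=16

n_0=9 n_1=34 n_2=54 n_3=17  [Q]
∂1: piv[bd,bk,bq,br,bs,bw,dp,dz] rk=8  ker:dk,dq,dr,ds,dw,kp,kq,kr,ks,kw,kz,pq,pr,ps,pw,pz,qr,qs,qw,qz,rs,rw,rz,sw,sz,wz
∂2: piv[bdq,bdr,bds,bdw,bkq,bkr,bkw,bqr,bqw,bsw,dkq,dks,dkz,dpq,dpr,dps,dpw,dqs,dqz,drs,drz,dsz,dwz,kps,krw,pqz] rk=26  ker:dkr,dqr,dsw,kpw,kqr,kqs,kqw,kqz,krs,krz,ksw,kwz,pqr,pqw,prs,prw,prz,psw,psz,pwz,qrw,qrz,qsw,qsz,qwz,rsw,rwz,swz
∂3: piv[bdsw,bkqr,bkqw,dkqs,dprs,dqrz,dqsz,dswz,kpsw,kqrw,kqwz,krsw,pqrw,pqrz,pqwz,prwz] rk=16  ker:qrwz
rk∂_3=16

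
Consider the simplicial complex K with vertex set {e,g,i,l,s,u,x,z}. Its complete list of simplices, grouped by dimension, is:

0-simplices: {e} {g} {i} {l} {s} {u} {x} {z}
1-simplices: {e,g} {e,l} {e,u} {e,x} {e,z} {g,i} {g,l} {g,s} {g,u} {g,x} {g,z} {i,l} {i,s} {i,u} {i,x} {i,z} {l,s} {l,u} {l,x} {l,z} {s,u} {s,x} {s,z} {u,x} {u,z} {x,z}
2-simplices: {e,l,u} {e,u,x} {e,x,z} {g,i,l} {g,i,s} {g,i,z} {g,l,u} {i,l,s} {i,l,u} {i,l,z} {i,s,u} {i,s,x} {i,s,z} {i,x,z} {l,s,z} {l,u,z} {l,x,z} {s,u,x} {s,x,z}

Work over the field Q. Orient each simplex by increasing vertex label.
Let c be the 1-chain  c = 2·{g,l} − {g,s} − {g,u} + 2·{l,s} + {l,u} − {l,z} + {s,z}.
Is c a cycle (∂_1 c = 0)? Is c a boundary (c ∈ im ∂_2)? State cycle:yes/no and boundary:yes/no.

n_0=8 n_1=26 n_2=19  [Q]
∂1: piv[eg,el,eu,ex,ez,gi,gs] rk=7  ker:gl,gu,gx,gz,il,is,iu,ix,iz,ls,lu,lx,lz,su,sx,sz,ux,uz,xz
∂2: piv[elu,eux,exz,gil,gis,giz,glu,ils,ilu,ilz,isu,isx,isz,ixz,luz,lxz,sux] rk=17  ker:lsz,sxz
∂1c = 0
c vs im∂2: reduces to 0 ⇒ boundary

cycle:yes boundary:yes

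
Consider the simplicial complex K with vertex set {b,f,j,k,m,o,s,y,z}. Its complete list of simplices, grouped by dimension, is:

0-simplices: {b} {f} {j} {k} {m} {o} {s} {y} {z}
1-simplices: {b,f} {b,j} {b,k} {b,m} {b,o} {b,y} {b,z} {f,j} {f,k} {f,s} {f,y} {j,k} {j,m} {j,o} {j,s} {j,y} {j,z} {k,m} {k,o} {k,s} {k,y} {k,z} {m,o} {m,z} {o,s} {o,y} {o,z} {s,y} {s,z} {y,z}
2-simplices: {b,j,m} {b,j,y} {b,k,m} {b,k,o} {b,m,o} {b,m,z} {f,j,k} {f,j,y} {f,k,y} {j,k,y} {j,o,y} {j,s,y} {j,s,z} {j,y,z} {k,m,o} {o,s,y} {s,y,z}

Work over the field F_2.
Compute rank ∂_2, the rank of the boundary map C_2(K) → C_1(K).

n_0=9 n_1=30 n_2=17  [Z2]
∂1: piv[bf,bj,bk,bm,bo,by,bz,fs] rk=8  ker:fj,fk,fy,jk,jm,jo,js,jy,jz,km,ko,ks,ky,kz,mo,mz,os,oy,oz,sy,sz,yz
∂2: piv[bjm,bjy,bkm,bko,bmo,bmz,fjk,fjy,fky,joy,jsy,jsz,jyz,osy] rk=14  ker:jky,kmo,syz
rk∂_2=14

rank∂_2=14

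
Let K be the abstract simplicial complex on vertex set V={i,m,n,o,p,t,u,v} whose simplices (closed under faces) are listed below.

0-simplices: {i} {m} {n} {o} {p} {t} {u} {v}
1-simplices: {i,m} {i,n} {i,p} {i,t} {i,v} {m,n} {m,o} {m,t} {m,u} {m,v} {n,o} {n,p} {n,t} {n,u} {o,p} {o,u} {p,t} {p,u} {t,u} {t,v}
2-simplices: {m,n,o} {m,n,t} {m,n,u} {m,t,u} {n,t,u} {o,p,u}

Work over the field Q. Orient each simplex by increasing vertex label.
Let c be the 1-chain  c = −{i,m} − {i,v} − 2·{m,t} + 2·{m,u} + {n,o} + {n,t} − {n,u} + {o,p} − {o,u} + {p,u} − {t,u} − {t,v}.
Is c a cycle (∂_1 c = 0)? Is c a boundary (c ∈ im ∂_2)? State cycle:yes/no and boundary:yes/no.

cycle:no boundary:no

n_0=8 n_1=20 n_2=6  [Q]
∂1: piv[im,in,ip,it,iv,mo,mu] rk=7  ker:mn,mt,mv,no,np,nt,nu,op,ou,pt,pu,tu,tv
∂2: piv[mno,mnt,mnu,mtu,opu] rk=5  ker:ntu
∂1c = 2·{i} − {m} − {n} + {o} + {t} − 2·{v}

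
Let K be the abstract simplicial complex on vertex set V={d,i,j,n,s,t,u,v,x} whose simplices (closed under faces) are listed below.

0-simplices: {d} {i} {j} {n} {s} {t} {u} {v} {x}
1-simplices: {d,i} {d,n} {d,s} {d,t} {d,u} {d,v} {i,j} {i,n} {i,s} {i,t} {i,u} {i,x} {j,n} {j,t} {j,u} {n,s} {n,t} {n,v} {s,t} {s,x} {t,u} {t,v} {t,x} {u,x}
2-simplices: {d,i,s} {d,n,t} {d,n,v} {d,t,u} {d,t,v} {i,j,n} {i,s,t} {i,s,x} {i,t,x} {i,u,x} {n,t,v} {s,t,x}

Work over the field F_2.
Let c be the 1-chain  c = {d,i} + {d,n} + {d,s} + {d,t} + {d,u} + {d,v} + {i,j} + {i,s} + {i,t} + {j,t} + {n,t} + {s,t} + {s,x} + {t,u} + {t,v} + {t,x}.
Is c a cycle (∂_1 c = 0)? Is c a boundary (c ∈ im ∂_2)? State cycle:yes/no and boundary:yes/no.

n_0=9 n_1=24 n_2=12  [Z2]
∂1: piv[di,dn,ds,dt,du,dv,ij,ix] rk=8  ker:in,is,it,iu,jn,jt,ju,ns,nt,nv,st,sx,tu,tv,tx,ux
∂2: piv[dis,dnt,dnv,dtu,dtv,ijn,ist,isx,itx,iux] rk=10  ker:ntv,stx
∂1c = 0
c vs im∂2: residual ≠ 0 ⇒ not boundary

cycle:yes boundary:no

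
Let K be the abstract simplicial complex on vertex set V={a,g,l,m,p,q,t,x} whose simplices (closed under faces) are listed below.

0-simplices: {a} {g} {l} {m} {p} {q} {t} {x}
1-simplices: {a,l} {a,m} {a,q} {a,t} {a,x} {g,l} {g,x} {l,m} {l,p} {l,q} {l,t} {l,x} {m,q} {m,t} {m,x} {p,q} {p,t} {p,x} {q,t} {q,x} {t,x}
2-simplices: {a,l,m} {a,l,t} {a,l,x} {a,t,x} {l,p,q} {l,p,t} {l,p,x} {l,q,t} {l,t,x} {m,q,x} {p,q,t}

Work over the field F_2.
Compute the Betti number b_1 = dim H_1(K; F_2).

b_1=5

n_0=8 n_1=21 n_2=11  [Z2]
∂1: piv[al,am,aq,at,ax,gl,lp] rk=7  ker:gx,lm,lq,lt,lx,mq,mt,mx,pq,pt,px,qt,qx,tx
∂2: piv[alm,alt,alx,atx,lpq,lpt,lpx,lqt,mqx] rk=9  ker:ltx,pqt
b_1=(21−7)−9=5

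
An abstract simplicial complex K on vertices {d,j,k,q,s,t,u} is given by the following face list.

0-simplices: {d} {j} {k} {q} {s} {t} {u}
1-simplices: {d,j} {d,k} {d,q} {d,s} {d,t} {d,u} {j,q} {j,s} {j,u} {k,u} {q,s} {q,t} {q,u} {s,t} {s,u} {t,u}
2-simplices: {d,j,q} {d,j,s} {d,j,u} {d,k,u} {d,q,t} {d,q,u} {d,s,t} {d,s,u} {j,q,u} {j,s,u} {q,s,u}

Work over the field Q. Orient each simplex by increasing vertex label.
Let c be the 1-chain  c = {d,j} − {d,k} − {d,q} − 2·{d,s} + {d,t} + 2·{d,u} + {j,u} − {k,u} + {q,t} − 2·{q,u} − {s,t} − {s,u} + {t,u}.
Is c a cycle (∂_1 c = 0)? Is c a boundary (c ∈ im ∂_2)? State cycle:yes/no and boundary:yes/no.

n_0=7 n_1=16 n_2=11  [Q]
∂1: piv[dj,dk,dq,ds,dt,du] rk=6  ker:jq,js,ju,ku,qs,qt,qu,st,su,tu
∂2: piv[djq,djs,dju,dku,dqt,dqu,dst,dsu,qsu] rk=9  ker:jqu,jsu
∂1c = 0
c vs im∂2: residual ≠ 0 ⇒ not boundary

cycle:yes boundary:no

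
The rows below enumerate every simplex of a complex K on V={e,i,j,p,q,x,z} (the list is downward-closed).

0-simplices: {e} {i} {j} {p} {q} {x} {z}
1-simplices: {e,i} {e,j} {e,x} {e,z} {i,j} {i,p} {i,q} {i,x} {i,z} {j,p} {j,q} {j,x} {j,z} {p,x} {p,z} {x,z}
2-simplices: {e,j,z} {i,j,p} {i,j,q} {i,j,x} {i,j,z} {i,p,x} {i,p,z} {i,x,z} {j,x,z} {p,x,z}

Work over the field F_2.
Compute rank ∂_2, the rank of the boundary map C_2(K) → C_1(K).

n_0=7 n_1=16 n_2=10  [Z2]
∂1: piv[ei,ej,ex,ez,ip,iq] rk=6  ker:ij,ix,iz,jp,jq,jx,jz,px,pz,xz
∂2: piv[ejz,ijp,ijq,ijx,ijz,ipx,ipz,ixz] rk=8  ker:jxz,pxz
rk∂_2=8

rank∂_2=8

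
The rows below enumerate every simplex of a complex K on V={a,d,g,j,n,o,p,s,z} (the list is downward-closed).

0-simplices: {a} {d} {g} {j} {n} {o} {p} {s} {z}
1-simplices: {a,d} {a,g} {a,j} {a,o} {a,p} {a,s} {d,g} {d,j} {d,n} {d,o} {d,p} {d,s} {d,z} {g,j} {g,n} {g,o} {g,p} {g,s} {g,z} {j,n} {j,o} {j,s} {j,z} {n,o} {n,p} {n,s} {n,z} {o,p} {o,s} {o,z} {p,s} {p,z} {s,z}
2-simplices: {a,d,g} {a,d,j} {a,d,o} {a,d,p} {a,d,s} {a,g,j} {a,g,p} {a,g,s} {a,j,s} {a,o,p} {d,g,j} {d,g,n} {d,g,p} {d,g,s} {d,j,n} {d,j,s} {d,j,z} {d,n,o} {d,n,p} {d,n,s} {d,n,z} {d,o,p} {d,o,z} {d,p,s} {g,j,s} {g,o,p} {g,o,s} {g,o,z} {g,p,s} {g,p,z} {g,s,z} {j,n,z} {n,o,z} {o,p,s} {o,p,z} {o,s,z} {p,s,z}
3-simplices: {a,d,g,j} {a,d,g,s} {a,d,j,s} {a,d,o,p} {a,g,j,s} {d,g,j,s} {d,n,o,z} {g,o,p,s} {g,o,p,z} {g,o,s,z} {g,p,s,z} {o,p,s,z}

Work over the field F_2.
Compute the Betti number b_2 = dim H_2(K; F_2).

n_0=9 n_1=33 n_2=37 n_3=12  [Z2]
∂1: piv[ad,ag,aj,ao,ap,as,dn,dz] rk=8  ker:dg,dj,do,dp,ds,gj,gn,go,gp,gs,gz,jn,jo,js,jz,no,np,ns,nz,op,os,oz,ps,pz,sz
∂2: piv[adg,adj,ado,adp,ads,agj,agp,ags,ajs,aop,dgn,djn,djz,dno,dnp,dns,dnz,doz,dps,gop,gos,goz,gpz,gsz] rk=24  ker:dgj,dgp,dgs,djs,dop,gjs,gps,jnz,noz,ops,opz,osz,psz
∂3: piv[adgj,adgs,adjs,adop,agjs,dnoz,gops,gopz,gosz,gpsz] rk=10  ker:dgjs,opsz
b_2=(37−24)−10=3

b_2=3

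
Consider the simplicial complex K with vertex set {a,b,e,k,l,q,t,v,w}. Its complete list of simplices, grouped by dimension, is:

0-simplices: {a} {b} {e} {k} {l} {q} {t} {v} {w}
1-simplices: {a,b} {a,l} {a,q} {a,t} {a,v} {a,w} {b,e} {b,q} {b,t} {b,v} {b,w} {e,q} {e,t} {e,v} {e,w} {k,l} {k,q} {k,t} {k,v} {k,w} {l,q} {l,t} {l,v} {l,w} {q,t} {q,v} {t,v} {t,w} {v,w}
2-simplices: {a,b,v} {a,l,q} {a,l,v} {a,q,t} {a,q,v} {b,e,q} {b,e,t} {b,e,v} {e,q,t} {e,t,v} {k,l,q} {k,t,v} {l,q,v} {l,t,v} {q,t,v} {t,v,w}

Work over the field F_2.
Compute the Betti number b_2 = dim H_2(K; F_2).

b_2=1

n_0=9 n_1=29 n_2=16  [Z2]
∂1: piv[ab,al,aq,at,av,aw,be,kl] rk=8  ker:bq,bt,bv,bw,eq,et,ev,ew,kq,kt,kv,kw,lq,lt,lv,lw,qt,qv,tv,tw,vw
∂2: piv[abv,alq,alv,aqt,aqv,beq,bet,bev,eqt,etv,klq,ktv,ltv,qtv,tvw] rk=15  ker:lqv
b_2=(16−15)−0=1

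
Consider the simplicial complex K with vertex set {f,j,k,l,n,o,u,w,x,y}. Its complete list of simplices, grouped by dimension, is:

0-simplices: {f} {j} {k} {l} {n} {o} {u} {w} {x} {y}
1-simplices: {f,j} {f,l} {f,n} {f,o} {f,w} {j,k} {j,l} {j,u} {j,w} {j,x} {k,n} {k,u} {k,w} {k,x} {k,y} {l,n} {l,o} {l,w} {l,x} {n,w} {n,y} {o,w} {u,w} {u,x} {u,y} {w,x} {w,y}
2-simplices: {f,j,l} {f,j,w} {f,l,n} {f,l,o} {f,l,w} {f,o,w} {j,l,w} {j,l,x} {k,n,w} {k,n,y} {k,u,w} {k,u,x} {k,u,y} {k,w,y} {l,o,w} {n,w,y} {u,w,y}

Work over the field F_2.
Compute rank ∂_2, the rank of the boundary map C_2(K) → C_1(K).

rank∂_2=13

n_0=10 n_1=27 n_2=17  [Z2]
∂1: piv[fj,fl,fn,fo,fw,jk,ju,jx,ky] rk=9  ker:jl,jw,kn,ku,kw,kx,ln,lo,lw,lx,nw,ny,ow,uw,ux,uy,wx,wy
∂2: piv[fjl,fjw,fln,flo,flw,fow,jlx,knw,kny,kuw,kux,kuy,kwy] rk=13  ker:jlw,low,nwy,uwy
rk∂_2=13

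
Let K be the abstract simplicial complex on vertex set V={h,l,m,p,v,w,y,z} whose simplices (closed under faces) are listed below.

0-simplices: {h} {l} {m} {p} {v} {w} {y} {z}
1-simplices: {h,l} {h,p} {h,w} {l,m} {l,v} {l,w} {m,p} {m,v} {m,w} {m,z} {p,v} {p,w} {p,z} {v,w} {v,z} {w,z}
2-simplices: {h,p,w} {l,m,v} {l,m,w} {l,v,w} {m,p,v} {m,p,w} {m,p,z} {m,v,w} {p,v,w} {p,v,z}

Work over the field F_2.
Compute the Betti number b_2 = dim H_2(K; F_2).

n_0=8 n_1=16 n_2=10  [Z2]
∂1: piv[hl,hp,hw,lm,lv,mz] rk=6  ker:lw,mp,mv,mw,pv,pw,pz,vw,vz,wz
∂2: piv[hpw,lmv,lmw,lvw,mpv,mpw,mpz,pvz] rk=8  ker:mvw,pvw
b_2=(10−8)−0=2

b_2=2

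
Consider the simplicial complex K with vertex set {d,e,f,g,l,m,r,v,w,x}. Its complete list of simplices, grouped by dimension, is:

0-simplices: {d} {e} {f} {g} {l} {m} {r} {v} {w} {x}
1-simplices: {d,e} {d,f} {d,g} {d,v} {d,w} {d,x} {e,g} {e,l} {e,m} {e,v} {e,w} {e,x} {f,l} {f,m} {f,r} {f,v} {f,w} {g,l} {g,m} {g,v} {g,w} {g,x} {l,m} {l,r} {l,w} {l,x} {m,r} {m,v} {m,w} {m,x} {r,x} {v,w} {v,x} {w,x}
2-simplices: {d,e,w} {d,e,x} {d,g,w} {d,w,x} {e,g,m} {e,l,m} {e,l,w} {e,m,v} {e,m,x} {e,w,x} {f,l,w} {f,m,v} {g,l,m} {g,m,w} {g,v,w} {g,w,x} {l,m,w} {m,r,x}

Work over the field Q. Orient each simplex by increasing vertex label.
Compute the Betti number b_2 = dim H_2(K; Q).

b_2=1

n_0=10 n_1=34 n_2=18  [Q]
∂1: piv[de,df,dg,dv,dw,dx,el,em,fr] rk=9  ker:eg,ev,ew,ex,fl,fm,fv,fw,gl,gm,gv,gw,gx,lm,lr,lw,lx,mr,mv,mw,mx,rx,vw,vx,wx
∂2: piv[dew,dex,dgw,dwx,egm,elm,elw,emv,emx,flw,fmv,glm,gmw,gvw,gwx,lmw,mrx] rk=17  ker:ewx
b_2=(18−17)−0=1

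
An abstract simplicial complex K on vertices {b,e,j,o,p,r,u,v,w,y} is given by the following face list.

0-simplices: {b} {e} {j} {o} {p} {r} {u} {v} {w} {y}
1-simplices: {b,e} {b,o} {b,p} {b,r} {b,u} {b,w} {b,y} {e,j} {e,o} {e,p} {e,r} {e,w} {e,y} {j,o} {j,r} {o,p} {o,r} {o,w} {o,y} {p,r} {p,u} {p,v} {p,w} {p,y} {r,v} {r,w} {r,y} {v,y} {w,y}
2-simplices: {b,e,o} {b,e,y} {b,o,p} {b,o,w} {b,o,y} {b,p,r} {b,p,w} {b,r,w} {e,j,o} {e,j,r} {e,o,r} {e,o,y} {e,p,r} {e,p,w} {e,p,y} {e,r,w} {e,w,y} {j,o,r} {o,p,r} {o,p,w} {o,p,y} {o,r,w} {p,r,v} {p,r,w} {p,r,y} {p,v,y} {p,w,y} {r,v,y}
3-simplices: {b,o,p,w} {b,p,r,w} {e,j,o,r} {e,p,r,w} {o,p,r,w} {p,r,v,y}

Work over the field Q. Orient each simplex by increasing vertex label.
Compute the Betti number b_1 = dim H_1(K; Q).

n_0=10 n_1=29 n_2=28 n_3=6  [Q]
∂1: piv[be,bo,bp,br,bu,bw,by,ej,pv] rk=9  ker:eo,ep,er,ew,ey,jo,jr,op,or,ow,oy,pr,pu,pw,py,rv,rw,ry,vy,wy
∂2: piv[beo,bey,bop,bow,boy,bpr,bpw,brw,ejo,ejr,eor,epr,epw,epy,ewy,opr,prv,pry,pvy] rk=19  ker:eoy,erw,jor,opw,opy,orw,prw,pwy,rvy
∂3: piv[bopw,bprw,ejor,eprw,oprw,prvy] rk=6
b_1=(29−9)−19=1

b_1=1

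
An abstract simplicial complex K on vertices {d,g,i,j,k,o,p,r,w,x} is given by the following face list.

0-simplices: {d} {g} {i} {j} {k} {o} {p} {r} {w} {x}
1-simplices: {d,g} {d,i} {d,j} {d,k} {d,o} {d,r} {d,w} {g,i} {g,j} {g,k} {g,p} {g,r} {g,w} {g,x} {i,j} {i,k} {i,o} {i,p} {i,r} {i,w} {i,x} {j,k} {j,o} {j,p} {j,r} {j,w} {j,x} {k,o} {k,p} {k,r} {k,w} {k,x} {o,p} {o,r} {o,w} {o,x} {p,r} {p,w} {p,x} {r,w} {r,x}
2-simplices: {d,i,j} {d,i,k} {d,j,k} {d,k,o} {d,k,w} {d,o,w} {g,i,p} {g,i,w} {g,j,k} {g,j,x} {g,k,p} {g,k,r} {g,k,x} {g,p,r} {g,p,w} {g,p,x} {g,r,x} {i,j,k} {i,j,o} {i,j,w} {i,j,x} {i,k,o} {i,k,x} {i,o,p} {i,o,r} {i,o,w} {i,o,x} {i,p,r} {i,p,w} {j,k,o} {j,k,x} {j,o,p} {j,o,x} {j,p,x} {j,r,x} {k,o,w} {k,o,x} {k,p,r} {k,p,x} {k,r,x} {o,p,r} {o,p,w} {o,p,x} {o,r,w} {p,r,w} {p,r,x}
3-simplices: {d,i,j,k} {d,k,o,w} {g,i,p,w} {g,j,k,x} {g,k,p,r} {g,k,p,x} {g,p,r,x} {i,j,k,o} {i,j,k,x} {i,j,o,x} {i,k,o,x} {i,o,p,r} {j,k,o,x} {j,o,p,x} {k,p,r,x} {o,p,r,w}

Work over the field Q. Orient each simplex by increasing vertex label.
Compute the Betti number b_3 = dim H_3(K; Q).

n_0=10 n_1=41 n_2=46 n_3=16  [Q]
∂1: piv[dg,di,dj,dk,do,dr,dw,gp,gx] rk=9  ker:gi,gj,gk,gr,gw,ij,ik,io,ip,ir,iw,ix,jk,jo,jp,jr,jw,jx,ko,kp,kr,kw,kx,op,or,ow,ox,pr,pw,px,rw,rx
∂2: piv[dij,dik,djk,dko,dkw,dow,gip,giw,gjk,gjx,gkp,gkr,gkx,gpr,gpw,gpx,grx,ijo,ijw,ijx,iko,iop,ior,iow,iox,ipr,jop,jpx,jrx,orw] rk=30  ker:ijk,ikx,ipw,jko,jkx,jox,kow,kox,kpr,kpx,krx,opr,opw,opx,prw,prx
∂3: piv[dijk,dkow,gipw,gjkx,gkpr,gkpx,gprx,ijko,ijkx,ijox,ikox,iopr,jopx,kprx,oprw] rk=15  ker:jkox
b_3=(16−15)−0=1

b_3=1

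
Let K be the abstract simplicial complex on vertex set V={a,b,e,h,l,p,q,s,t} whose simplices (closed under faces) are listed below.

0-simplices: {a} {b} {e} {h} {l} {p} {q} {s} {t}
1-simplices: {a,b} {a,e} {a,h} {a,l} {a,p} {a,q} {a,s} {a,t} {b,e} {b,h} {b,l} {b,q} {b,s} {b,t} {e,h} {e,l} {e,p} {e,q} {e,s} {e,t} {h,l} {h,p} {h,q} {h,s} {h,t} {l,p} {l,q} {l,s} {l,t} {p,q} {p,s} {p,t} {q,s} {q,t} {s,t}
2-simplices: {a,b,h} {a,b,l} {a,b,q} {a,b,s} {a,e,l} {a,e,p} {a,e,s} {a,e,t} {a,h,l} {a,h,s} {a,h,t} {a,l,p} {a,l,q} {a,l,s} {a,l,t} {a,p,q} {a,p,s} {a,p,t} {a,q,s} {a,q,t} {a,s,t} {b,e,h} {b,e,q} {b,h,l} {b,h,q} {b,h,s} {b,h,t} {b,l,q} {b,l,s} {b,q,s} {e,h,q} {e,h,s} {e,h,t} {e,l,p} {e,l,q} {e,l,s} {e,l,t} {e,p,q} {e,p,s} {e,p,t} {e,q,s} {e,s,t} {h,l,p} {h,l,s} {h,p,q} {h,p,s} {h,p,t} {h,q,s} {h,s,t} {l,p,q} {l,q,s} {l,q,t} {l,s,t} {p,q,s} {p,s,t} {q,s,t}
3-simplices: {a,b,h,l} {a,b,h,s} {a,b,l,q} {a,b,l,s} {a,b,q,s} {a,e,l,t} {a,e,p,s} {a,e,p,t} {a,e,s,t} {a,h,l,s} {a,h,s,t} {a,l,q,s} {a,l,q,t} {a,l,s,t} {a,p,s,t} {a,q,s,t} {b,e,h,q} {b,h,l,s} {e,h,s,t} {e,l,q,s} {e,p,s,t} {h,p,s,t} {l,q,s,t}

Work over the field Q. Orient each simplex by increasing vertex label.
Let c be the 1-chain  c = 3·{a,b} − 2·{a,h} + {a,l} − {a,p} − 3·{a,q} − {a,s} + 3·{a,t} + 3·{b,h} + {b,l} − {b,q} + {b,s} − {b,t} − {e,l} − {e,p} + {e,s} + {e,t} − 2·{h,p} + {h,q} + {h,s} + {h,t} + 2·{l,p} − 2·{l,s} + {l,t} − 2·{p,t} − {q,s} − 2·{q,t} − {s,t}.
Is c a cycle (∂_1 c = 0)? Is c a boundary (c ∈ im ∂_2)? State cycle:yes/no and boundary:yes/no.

n_0=9 n_1=35 n_2=56 n_3=23  [Q]
∂1: piv[ab,ae,ah,al,ap,aq,as,at] rk=8  ker:be,bh,bl,bq,bs,bt,eh,el,ep,eq,es,et,hl,hp,hq,hs,ht,lp,lq,ls,lt,pq,ps,pt,qs,qt,st
∂2: piv[abh,abl,abq,abs,ael,aep,aes,aet,ahl,ahs,aht,alp,alq,als,alt,apq,aps,apt,aqs,aqt,ast,beh,beq,bhq,bht,ehs,hlp] rk=27  ker:bhl,bhs,blq,bls,bqs,ehq,eht,elp,elq,els,elt,epq,eps,ept,eqs,est,hls,hpq,hps,hpt,hqs,hst,lpq,lqs,lqt,lst,pqs,pst,qst
∂3: piv[abhl,abhs,ablq,abls,abqs,aelt,aeps,aept,aest,ahls,ahst,alqs,alqt,alst,apst,aqst,behq,ehst,elqs,hpst] rk=20  ker:bhls,epst,lqst
∂1c = 0
c vs im∂2: reduces to 0 ⇒ boundary

cycle:yes boundary:yes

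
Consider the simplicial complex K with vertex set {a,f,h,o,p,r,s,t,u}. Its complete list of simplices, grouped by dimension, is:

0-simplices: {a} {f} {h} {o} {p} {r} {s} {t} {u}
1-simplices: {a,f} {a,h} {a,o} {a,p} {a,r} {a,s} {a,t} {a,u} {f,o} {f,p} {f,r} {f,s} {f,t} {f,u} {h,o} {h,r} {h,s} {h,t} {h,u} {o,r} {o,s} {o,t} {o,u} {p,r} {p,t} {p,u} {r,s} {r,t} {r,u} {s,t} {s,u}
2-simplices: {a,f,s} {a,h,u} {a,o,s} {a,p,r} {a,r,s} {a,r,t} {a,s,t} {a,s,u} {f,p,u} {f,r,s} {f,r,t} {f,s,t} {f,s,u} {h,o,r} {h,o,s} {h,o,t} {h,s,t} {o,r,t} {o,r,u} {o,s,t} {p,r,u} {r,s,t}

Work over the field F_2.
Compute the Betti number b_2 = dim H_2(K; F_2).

n_0=9 n_1=31 n_2=22  [Z2]
∂1: piv[af,ah,ao,ap,ar,as,at,au] rk=8  ker:fo,fp,fr,fs,ft,fu,ho,hr,hs,ht,hu,or,os,ot,ou,pr,pt,pu,rs,rt,ru,st,su
∂2: piv[afs,ahu,aos,apr,ars,art,ast,asu,fpu,frs,frt,fsu,hor,hos,hot,hst,ort,oru,pru] rk=19  ker:fst,ost,rst
b_2=(22−19)−0=3

b_2=3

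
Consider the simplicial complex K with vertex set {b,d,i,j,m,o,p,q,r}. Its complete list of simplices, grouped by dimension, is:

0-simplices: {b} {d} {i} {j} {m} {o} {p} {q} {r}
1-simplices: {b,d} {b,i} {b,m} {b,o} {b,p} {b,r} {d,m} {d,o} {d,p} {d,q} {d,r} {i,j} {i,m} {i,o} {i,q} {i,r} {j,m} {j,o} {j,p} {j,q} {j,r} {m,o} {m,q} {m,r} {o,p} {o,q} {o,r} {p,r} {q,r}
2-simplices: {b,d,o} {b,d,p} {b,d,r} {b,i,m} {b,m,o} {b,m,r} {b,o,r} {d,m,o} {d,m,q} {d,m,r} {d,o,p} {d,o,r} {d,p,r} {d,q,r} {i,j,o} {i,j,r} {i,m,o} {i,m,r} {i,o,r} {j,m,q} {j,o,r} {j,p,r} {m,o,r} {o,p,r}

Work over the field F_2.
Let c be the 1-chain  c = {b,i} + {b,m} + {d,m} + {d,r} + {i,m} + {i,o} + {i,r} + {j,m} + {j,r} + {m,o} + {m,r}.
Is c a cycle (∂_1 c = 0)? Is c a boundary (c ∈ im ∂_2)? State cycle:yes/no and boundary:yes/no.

n_0=9 n_1=29 n_2=24  [Z2]
∂1: piv[bd,bi,bm,bo,bp,br,dq,ij] rk=8  ker:dm,do,dp,dr,im,io,iq,ir,jm,jo,jp,jq,jr,mo,mq,mr,op,oq,or,pr,qr
∂2: piv[bdo,bdp,bdr,bim,bmo,bmr,bor,dmo,dmq,dop,dpr,dqr,ijo,ijr,imo,imr,jmq,jpr] rk=18  ker:dmr,dor,ior,jor,mor,opr
∂1c = 0
c vs im∂2: residual ≠ 0 ⇒ not boundary

cycle:yes boundary:no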